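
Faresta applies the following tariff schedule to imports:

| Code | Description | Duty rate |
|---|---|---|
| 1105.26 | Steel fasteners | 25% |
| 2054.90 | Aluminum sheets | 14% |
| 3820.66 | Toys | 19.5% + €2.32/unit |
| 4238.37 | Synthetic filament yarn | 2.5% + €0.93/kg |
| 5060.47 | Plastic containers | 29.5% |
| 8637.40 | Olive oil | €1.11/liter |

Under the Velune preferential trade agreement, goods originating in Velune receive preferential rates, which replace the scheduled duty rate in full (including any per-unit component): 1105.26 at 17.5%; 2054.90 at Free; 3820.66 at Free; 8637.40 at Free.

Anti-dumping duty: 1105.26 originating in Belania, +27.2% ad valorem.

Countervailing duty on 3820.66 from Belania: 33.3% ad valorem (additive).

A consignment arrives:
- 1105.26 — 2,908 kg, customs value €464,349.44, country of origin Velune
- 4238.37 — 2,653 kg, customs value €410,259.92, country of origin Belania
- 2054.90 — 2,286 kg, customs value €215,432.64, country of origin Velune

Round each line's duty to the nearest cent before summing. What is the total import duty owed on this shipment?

Line 1 (1105.26, Velune, 2,908 kg, €464,349.44):
Base rate for 1105.26 is 25%.
Origin Velune qualifies under the Faresta–Velune agreement and 1105.26 is covered: preferential rate 17.5% applies instead.
The additional-duty order on 1105.26 targets Belania, not Velune; it does not apply.
Duty = €464,349.44 × 17.5% = €81,261.15.
Line 2 (4238.37, Belania, 2,653 kg, €410,259.92):
Base rate for 4238.37 is 2.5% + €0.93/kg.
Duty = €410,259.92 × 2.5% + 2,653 × €0.93 = €12,723.79.
Line 3 (2054.90, Velune, 2,286 kg, €215,432.64):
Base rate for 2054.90 is 14%.
Origin Velune qualifies under the Faresta–Velune agreement and 2054.90 is covered: preferential rate Free applies instead.
Duty = €215,432.64 × 0% = €0.00.
Total = €81,261.15 + €12,723.79 + €0.00 = €93,984.94.

€93,984.94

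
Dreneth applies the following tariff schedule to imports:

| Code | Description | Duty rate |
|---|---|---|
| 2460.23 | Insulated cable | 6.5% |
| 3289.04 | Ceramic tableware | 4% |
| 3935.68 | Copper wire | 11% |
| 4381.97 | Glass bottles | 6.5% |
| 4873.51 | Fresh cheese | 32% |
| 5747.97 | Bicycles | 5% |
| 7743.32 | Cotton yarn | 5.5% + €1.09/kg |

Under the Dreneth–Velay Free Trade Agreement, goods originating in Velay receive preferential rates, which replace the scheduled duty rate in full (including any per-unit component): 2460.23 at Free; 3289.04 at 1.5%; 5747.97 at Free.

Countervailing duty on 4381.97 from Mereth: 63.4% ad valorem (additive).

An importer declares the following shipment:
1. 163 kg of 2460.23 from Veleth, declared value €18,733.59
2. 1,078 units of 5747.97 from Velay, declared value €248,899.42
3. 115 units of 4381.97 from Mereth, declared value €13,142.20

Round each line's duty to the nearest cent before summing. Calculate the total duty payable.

Line 1 (2460.23, Veleth, 163 kg, €18,733.59):
Base rate for 2460.23 is 6.5%.
2460.23 has an FTA preferential rate, but origin Veleth is not Velay; base rate stands.
Duty = €18,733.59 × 6.5% = €1,217.68.
Line 2 (5747.97, Velay, 1,078 units, €248,899.42):
Base rate for 5747.97 is 5%.
Origin Velay qualifies under the Dreneth–Velay agreement and 5747.97 is covered: preferential rate Free applies instead.
Duty = €248,899.42 × 0% = €0.00.
Line 3 (4381.97, Mereth, 115 units, €13,142.20):
Base rate for 4381.97 is 6.5%.
Additional duty on 4381.97 from Mereth: +63.4%. Applied ad valorem rate: 6.5% + 63.4% = 69.9%.
Duty = €13,142.20 × 69.9% = €9,186.40.
Total = €1,217.68 + €0.00 + €9,186.40 = €10,404.08.

€10,404.08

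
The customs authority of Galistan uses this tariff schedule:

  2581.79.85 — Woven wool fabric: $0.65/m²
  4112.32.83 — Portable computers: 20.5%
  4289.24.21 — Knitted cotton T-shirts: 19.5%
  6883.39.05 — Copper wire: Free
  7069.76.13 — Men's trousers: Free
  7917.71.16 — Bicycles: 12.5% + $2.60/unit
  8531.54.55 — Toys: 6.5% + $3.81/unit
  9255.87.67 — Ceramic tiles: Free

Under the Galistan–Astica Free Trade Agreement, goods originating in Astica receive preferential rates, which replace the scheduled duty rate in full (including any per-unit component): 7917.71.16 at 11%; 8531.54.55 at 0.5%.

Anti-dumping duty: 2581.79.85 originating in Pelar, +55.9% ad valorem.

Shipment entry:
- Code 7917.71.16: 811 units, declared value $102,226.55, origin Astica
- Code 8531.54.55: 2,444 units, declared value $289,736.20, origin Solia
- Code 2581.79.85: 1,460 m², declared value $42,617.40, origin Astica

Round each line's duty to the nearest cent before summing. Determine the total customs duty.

Line 1 (7917.71.16, Astica, 811 units, $102,226.55):
Base rate for 7917.71.16 is 12.5% + $2.60/unit.
Origin Astica qualifies under the Galistan–Astica agreement and 7917.71.16 is covered: preferential rate 11% applies instead.
Duty = $102,226.55 × 11% = $11,244.92.
Line 2 (8531.54.55, Solia, 2,444 units, $289,736.20):
Base rate for 8531.54.55 is 6.5% + $3.81/unit.
8531.54.55 has an FTA preferential rate, but origin Solia is not Astica; base rate stands.
Duty = $289,736.20 × 6.5% + 2,444 × $3.81 = $28,144.49.
Line 3 (2581.79.85, Astica, 1,460 m², $42,617.40):
Base rate for 2581.79.85 is $0.65/m².
Origin Astica is the FTA partner but 2581.79.85 is not on the preference list; base rate stands.
The additional-duty order on 2581.79.85 targets Pelar, not Astica; it does not apply.
Duty = 1,460 × $0.65 = $949.00.
Total = $11,244.92 + $28,144.49 + $949.00 = $40,338.41.

$40,338.41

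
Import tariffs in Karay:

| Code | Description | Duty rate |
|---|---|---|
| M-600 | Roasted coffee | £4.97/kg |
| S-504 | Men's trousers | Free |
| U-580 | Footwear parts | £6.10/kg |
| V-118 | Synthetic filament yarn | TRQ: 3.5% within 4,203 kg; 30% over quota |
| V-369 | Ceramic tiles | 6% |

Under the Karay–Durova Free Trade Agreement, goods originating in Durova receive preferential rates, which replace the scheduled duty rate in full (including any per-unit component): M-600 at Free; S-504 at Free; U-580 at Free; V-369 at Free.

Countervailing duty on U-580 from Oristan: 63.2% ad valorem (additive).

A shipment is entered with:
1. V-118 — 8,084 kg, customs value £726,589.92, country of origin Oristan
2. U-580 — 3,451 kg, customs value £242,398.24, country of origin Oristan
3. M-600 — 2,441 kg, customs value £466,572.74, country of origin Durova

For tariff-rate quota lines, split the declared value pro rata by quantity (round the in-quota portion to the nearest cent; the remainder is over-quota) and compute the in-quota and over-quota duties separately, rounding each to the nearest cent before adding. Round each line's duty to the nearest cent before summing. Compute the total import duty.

Line 1 (V-118, Oristan, 8,084 kg, £726,589.92):
Code V-118 is under a tariff-rate quota (threshold 4,203 kg). In-quota: 4,203 kg at 3.5%; over-quota: 3,881 kg at 30%.
Pro-rata value split: in-quota = £726,589.92 × 4,203/8,084 = £377,765.64; over-quota = £726,589.92 − £377,765.64 = £348,824.28.
In-quota duty = £377,765.64 × 3.5% = £13,221.80. Over-quota duty = £348,824.28 × 30% = £104,647.28.
Line duty = £13,221.80 + £104,647.28 = £117,869.08.
Line 2 (U-580, Oristan, 3,451 kg, £242,398.24):
Base rate for U-580 is £6.10/kg.
U-580 has an FTA preferential rate, but origin Oristan is not Durova; base rate stands.
Additional duty on U-580 from Oristan: +63.2% ad valorem. Applied ad valorem rate = 63.2%.
Duty = £242,398.24 × 63.2% + 3,451 × £6.10 = £174,246.79.
Line 3 (M-600, Durova, 2,441 kg, £466,572.74):
Base rate for M-600 is £4.97/kg.
Origin Durova qualifies under the Karay–Durova agreement and M-600 is covered: preferential rate Free applies instead.
Duty = £466,572.74 × 0% = £0.00.
Total = £117,869.08 + £174,246.79 + £0.00 = £292,115.87.

£292,115.87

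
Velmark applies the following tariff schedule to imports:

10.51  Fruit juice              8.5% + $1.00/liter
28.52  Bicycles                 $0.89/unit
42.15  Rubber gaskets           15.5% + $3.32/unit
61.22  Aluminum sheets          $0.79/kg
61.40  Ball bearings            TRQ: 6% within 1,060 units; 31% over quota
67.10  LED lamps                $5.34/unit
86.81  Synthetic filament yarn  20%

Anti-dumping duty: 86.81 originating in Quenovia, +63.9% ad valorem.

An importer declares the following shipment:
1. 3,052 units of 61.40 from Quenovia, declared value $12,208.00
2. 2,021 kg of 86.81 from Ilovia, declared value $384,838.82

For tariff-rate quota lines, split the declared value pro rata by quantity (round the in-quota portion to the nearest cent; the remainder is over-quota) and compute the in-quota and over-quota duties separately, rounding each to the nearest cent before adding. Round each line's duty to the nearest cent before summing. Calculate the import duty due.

Line 1 (61.40, Quenovia, 3,052 units, $12,208.00):
Code 61.40 is under a tariff-rate quota (threshold 1,060 units). In-quota: 1,060 units at 6%; over-quota: 1,992 units at 31%.
Pro-rata value split: in-quota = $12,208.00 × 1,060/3,052 = $4,240.00; over-quota = $12,208.00 − $4,240.00 = $7,968.00.
In-quota duty = $4,240.00 × 6% = $254.40. Over-quota duty = $7,968.00 × 31% = $2,470.08.
Line duty = $254.40 + $2,470.08 = $2,724.48.
Line 2 (86.81, Ilovia, 2,021 kg, $384,838.82):
Base rate for 86.81 is 20%.
The additional-duty order on 86.81 targets Quenovia, not Ilovia; it does not apply.
Duty = $384,838.82 × 20% = $76,967.76.
Total = $2,724.48 + $76,967.76 = $79,692.24.

$79,692.24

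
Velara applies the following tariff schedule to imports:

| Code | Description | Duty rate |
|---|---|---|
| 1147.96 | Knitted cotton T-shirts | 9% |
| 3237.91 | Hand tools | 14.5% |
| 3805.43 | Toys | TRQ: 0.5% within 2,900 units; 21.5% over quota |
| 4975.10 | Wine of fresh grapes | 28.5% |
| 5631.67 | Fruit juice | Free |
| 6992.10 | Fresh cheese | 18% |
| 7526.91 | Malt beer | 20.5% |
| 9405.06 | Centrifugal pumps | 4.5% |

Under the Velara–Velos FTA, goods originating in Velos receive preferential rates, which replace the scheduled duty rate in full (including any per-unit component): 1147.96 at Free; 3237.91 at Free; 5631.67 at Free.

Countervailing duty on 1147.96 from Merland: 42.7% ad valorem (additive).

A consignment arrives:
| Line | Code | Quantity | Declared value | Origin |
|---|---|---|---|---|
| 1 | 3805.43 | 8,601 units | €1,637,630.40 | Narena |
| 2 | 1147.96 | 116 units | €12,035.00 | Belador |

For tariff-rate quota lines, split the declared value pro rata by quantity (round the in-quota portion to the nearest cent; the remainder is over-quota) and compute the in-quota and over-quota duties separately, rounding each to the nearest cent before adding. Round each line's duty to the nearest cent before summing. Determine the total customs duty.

Line 1 (3805.43, Narena, 8,601 units, €1,637,630.40):
Code 3805.43 is under a tariff-rate quota (threshold 2,900 units). In-quota: 2,900 units at 0.5%; over-quota: 5,701 units at 21.5%.
Pro-rata value split: in-quota = €1,637,630.40 × 2,900/8,601 = €552,160.00; over-quota = €1,637,630.40 − €552,160.00 = €1,085,470.40.
In-quota duty = €552,160.00 × 0.5% = €2,760.80. Over-quota duty = €1,085,470.40 × 21.5% = €233,376.14.
Line duty = €2,760.80 + €233,376.14 = €236,136.94.
Line 2 (1147.96, Belador, 116 units, €12,035.00):
Base rate for 1147.96 is 9%.
1147.96 has an FTA preferential rate, but origin Belador is not Velos; base rate stands.
The additional-duty order on 1147.96 targets Merland, not Belador; it does not apply.
Duty = €12,035.00 × 9% = €1,083.15.
Total = €236,136.94 + €1,083.15 = €237,220.09.

€237,220.09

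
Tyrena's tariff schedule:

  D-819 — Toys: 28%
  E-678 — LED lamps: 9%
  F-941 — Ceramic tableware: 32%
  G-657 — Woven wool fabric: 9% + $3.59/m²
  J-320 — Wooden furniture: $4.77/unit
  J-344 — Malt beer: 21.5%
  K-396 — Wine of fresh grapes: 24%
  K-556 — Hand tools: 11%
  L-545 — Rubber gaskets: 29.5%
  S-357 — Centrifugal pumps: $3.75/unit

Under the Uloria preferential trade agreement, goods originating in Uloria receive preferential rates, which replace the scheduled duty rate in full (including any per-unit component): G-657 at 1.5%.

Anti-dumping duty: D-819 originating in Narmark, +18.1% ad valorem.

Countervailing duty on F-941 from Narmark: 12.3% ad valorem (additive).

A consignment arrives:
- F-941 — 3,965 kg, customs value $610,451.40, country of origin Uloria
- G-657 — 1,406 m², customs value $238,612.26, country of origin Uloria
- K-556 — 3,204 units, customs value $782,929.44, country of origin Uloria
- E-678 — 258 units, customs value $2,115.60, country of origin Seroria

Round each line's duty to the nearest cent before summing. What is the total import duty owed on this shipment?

Line 1 (F-941, Uloria, 3,965 kg, $610,451.40):
Base rate for F-941 is 32%.
Origin Uloria is the FTA partner but F-941 is not on the preference list; base rate stands.
The additional-duty order on F-941 targets Narmark, not Uloria; it does not apply.
Duty = $610,451.40 × 32% = $195,344.45.
Line 2 (G-657, Uloria, 1,406 m², $238,612.26):
Base rate for G-657 is 9% + $3.59/m².
Origin Uloria qualifies under the Tyrena–Uloria agreement and G-657 is covered: preferential rate 1.5% applies instead.
Duty = $238,612.26 × 1.5% = $3,579.18.
Line 3 (K-556, Uloria, 3,204 units, $782,929.44):
Base rate for K-556 is 11%.
Origin Uloria is the FTA partner but K-556 is not on the preference list; base rate stands.
Duty = $782,929.44 × 11% = $86,122.24.
Line 4 (E-678, Seroria, 258 units, $2,115.60):
Base rate for E-678 is 9%.
Duty = $2,115.60 × 9% = $190.40.
Total = $195,344.45 + $3,579.18 + $86,122.24 + $190.40 = $285,236.27.

$285,236.27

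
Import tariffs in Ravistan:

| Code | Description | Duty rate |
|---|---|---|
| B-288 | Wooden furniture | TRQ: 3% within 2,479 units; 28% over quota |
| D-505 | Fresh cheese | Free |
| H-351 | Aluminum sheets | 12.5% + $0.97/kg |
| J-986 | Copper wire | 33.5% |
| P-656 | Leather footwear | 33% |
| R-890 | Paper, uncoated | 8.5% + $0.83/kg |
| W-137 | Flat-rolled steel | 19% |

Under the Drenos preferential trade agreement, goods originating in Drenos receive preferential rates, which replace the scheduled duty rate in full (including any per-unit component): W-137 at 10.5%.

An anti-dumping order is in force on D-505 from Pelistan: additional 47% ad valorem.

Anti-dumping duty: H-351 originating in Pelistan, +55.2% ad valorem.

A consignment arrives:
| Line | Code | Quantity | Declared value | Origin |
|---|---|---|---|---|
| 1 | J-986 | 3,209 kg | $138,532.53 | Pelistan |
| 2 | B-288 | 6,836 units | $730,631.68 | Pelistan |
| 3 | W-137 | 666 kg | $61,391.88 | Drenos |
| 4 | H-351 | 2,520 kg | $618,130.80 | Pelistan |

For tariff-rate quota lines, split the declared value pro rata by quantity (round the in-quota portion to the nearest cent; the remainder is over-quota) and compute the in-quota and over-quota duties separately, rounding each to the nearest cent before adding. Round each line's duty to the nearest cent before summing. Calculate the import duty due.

$612,111.49

Line 1 (J-986, Pelistan, 3,209 kg, $138,532.53):
Base rate for J-986 is 33.5%.
Duty = $138,532.53 × 33.5% = $46,408.40.
Line 2 (B-288, Pelistan, 6,836 units, $730,631.68):
Code B-288 is under a tariff-rate quota (threshold 2,479 units). In-quota: 2,479 units at 3%; over-quota: 4,357 units at 28%.
Pro-rata value split: in-quota = $730,631.68 × 2,479/6,836 = $264,955.52; over-quota = $730,631.68 − $264,955.52 = $465,676.16.
In-quota duty = $264,955.52 × 3% = $7,948.67. Over-quota duty = $465,676.16 × 28% = $130,389.32.
Line duty = $7,948.67 + $130,389.32 = $138,337.99.
Line 3 (W-137, Drenos, 666 kg, $61,391.88):
Base rate for W-137 is 19%.
Origin Drenos qualifies under the Ravistan–Drenos agreement and W-137 is covered: preferential rate 10.5% applies instead.
Duty = $61,391.88 × 10.5% = $6,446.15.
Line 4 (H-351, Pelistan, 2,520 kg, $618,130.80):
Base rate for H-351 is 12.5% + $0.97/kg.
Additional duty on H-351 from Pelistan: +55.2%. Applied ad valorem rate: 12.5% + 55.2% = 67.7%.
Duty = $618,130.80 × 67.7% + 2,520 × $0.97 = $420,918.95.
Total = $46,408.40 + $138,337.99 + $6,446.15 + $420,918.95 = $612,111.49.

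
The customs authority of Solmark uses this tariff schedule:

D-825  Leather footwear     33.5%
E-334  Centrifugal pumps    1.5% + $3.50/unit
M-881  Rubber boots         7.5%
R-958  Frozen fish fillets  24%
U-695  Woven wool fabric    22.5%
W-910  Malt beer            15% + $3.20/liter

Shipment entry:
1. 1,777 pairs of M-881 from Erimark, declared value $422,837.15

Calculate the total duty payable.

$31,712.79

Line 1 (M-881, Erimark, 1,777 pairs, $422,837.15):
Base rate for M-881 is 7.5%.
Duty = $422,837.15 × 7.5% = $31,712.79.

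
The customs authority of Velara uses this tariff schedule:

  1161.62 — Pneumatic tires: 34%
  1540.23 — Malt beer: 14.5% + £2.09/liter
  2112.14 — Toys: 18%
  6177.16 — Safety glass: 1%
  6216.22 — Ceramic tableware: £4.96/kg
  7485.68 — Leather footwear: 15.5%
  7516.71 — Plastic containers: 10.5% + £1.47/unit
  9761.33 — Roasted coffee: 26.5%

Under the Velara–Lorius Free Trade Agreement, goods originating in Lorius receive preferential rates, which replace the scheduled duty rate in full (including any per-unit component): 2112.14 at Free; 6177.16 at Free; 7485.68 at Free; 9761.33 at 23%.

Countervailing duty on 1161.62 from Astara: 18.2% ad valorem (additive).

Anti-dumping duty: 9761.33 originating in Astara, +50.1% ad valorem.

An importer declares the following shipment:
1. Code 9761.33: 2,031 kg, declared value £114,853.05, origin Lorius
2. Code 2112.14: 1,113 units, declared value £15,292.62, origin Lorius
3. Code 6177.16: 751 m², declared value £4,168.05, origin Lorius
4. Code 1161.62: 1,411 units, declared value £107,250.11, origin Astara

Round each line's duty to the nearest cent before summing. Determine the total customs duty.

Line 1 (9761.33, Lorius, 2,031 kg, £114,853.05):
Base rate for 9761.33 is 26.5%.
Origin Lorius qualifies under the Velara–Lorius agreement and 9761.33 is covered: preferential rate 23% applies instead.
The additional-duty order on 9761.33 targets Astara, not Lorius; it does not apply.
Duty = £114,853.05 × 23% = £26,416.20.
Line 2 (2112.14, Lorius, 1,113 units, £15,292.62):
Base rate for 2112.14 is 18%.
Origin Lorius qualifies under the Velara–Lorius agreement and 2112.14 is covered: preferential rate Free applies instead.
Duty = £15,292.62 × 0% = £0.00.
Line 3 (6177.16, Lorius, 751 m², £4,168.05):
Base rate for 6177.16 is 1%.
Origin Lorius qualifies under the Velara–Lorius agreement and 6177.16 is covered: preferential rate Free applies instead.
Duty = £4,168.05 × 0% = £0.00.
Line 4 (1161.62, Astara, 1,411 units, £107,250.11):
Base rate for 1161.62 is 34%.
Additional duty on 1161.62 from Astara: +18.2%. Applied ad valorem rate: 34% + 18.2% = 52.2%.
Duty = £107,250.11 × 52.2% = £55,984.56.
Total = £26,416.20 + £0.00 + £0.00 + £55,984.56 = £82,400.76.

£82,400.76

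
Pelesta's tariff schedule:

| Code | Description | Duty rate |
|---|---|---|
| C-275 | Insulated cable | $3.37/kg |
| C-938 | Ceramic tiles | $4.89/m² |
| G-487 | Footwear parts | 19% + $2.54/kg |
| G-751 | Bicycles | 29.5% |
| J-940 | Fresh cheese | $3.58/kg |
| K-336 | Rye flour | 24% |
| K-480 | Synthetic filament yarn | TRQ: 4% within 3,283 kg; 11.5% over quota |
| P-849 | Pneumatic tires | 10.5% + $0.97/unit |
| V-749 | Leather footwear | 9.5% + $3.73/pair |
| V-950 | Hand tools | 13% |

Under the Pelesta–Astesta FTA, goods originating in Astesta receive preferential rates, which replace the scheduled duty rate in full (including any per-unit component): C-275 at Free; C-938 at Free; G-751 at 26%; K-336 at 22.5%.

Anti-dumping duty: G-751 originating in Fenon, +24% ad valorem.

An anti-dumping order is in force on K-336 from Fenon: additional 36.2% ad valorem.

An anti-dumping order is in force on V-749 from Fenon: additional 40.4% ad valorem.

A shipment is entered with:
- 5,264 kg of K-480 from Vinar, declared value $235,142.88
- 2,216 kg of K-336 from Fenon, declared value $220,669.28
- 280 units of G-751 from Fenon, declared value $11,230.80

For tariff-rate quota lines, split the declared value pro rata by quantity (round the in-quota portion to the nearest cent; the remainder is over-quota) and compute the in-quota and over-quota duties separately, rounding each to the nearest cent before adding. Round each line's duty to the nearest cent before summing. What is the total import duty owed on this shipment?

$154,893.95

Line 1 (K-480, Vinar, 5,264 kg, $235,142.88):
Code K-480 is under a tariff-rate quota (threshold 3,283 kg). In-quota: 3,283 kg at 4%; over-quota: 1,981 kg at 11.5%.
Pro-rata value split: in-quota = $235,142.88 × 3,283/5,264 = $146,651.61; over-quota = $235,142.88 − $146,651.61 = $88,491.27.
In-quota duty = $146,651.61 × 4% = $5,866.06. Over-quota duty = $88,491.27 × 11.5% = $10,176.50.
Line duty = $5,866.06 + $10,176.50 = $16,042.56.
Line 2 (K-336, Fenon, 2,216 kg, $220,669.28):
Base rate for K-336 is 24%.
K-336 has an FTA preferential rate, but origin Fenon is not Astesta; base rate stands.
Additional duty on K-336 from Fenon: +36.2%. Applied ad valorem rate: 24% + 36.2% = 60.2%.
Duty = $220,669.28 × 60.2% = $132,842.91.
Line 3 (G-751, Fenon, 280 units, $11,230.80):
Base rate for G-751 is 29.5%.
G-751 has an FTA preferential rate, but origin Fenon is not Astesta; base rate stands.
Additional duty on G-751 from Fenon: +24%. Applied ad valorem rate: 29.5% + 24% = 53.5%.
Duty = $11,230.80 × 53.5% = $6,008.48.
Total = $16,042.56 + $132,842.91 + $6,008.48 = $154,893.95.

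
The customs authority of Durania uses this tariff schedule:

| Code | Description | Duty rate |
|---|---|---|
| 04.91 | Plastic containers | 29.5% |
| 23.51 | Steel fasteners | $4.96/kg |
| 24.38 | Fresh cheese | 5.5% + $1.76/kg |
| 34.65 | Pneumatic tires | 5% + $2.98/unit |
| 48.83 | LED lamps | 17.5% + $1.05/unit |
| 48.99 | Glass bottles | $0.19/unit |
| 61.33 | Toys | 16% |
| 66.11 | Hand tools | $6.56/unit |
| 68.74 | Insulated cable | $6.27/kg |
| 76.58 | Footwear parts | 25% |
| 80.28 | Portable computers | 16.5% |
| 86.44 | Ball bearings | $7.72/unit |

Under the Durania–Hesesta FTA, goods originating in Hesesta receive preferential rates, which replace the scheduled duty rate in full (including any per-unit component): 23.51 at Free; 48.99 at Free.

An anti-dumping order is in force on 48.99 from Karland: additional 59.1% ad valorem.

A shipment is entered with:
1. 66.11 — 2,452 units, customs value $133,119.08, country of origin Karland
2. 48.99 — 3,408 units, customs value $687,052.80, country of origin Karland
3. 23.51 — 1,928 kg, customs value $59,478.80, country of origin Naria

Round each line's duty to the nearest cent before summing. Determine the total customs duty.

$432,343.72

Line 1 (66.11, Karland, 2,452 units, $133,119.08):
Base rate for 66.11 is $6.56/unit.
Duty = 2,452 × $6.56 = $16,085.12.
Line 2 (48.99, Karland, 3,408 units, $687,052.80):
Base rate for 48.99 is $0.19/unit.
48.99 has an FTA preferential rate, but origin Karland is not Hesesta; base rate stands.
Additional duty on 48.99 from Karland: +59.1% ad valorem. Applied ad valorem rate = 59.1%.
Duty = $687,052.80 × 59.1% + 3,408 × $0.19 = $406,695.72.
Line 3 (23.51, Naria, 1,928 kg, $59,478.80):
Base rate for 23.51 is $4.96/kg.
23.51 has an FTA preferential rate, but origin Naria is not Hesesta; base rate stands.
Duty = 1,928 × $4.96 = $9,562.88.
Total = $16,085.12 + $406,695.72 + $9,562.88 = $432,343.72.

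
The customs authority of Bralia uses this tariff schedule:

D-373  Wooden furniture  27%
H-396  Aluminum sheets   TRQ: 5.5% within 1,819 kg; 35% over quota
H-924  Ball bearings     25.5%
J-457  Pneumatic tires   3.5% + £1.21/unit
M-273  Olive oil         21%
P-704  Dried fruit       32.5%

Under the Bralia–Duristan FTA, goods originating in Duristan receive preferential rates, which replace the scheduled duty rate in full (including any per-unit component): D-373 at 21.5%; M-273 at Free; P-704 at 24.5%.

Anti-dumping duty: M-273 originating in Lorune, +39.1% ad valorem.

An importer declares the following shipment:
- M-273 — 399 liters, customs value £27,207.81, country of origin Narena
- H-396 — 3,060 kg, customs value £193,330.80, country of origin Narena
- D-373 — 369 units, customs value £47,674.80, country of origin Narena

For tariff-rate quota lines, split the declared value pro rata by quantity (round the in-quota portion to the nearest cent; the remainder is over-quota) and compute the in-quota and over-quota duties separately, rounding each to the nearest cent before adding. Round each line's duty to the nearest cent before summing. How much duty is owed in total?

£52,348.91

Line 1 (M-273, Narena, 399 liters, £27,207.81):
Base rate for M-273 is 21%.
M-273 has an FTA preferential rate, but origin Narena is not Duristan; base rate stands.
The additional-duty order on M-273 targets Lorune, not Narena; it does not apply.
Duty = £27,207.81 × 21% = £5,713.64.
Line 2 (H-396, Narena, 3,060 kg, £193,330.80):
Code H-396 is under a tariff-rate quota (threshold 1,819 kg). In-quota: 1,819 kg at 5.5%; over-quota: 1,241 kg at 35%.
Pro-rata value split: in-quota = £193,330.80 × 1,819/3,060 = £114,924.42; over-quota = £193,330.80 − £114,924.42 = £78,406.38.
In-quota duty = £114,924.42 × 5.5% = £6,320.84. Over-quota duty = £78,406.38 × 35% = £27,442.23.
Line duty = £6,320.84 + £27,442.23 = £33,763.07.
Line 3 (D-373, Narena, 369 units, £47,674.80):
Base rate for D-373 is 27%.
D-373 has an FTA preferential rate, but origin Narena is not Duristan; base rate stands.
Duty = £47,674.80 × 27% = £12,872.20.
Total = £5,713.64 + £33,763.07 + £12,872.20 = £52,348.91.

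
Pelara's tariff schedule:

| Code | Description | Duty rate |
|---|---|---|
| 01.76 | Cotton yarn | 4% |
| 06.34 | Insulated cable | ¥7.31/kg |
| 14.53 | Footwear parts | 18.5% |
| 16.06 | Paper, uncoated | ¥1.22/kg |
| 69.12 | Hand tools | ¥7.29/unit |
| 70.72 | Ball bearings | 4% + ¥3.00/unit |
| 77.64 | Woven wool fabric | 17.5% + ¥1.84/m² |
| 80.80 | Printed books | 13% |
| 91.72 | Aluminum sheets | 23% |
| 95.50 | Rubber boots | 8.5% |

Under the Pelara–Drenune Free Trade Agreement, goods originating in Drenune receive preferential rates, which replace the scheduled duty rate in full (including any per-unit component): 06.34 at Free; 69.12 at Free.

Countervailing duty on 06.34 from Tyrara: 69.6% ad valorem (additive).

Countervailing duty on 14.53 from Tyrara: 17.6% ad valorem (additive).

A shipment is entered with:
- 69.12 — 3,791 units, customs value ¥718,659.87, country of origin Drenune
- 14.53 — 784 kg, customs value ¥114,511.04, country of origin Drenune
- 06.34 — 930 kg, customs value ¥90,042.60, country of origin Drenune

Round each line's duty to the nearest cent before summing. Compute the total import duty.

Line 1 (69.12, Drenune, 3,791 units, ¥718,659.87):
Base rate for 69.12 is ¥7.29/unit.
Origin Drenune qualifies under the Pelara–Drenune agreement and 69.12 is covered: preferential rate Free applies instead.
Duty = ¥718,659.87 × 0% = ¥0.00.
Line 2 (14.53, Drenune, 784 kg, ¥114,511.04):
Base rate for 14.53 is 18.5%.
Origin Drenune is the FTA partner but 14.53 is not on the preference list; base rate stands.
The additional-duty order on 14.53 targets Tyrara, not Drenune; it does not apply.
Duty = ¥114,511.04 × 18.5% = ¥21,184.54.
Line 3 (06.34, Drenune, 930 kg, ¥90,042.60):
Base rate for 06.34 is ¥7.31/kg.
Origin Drenune qualifies under the Pelara–Drenune agreement and 06.34 is covered: preferential rate Free applies instead.
The additional-duty order on 06.34 targets Tyrara, not Drenune; it does not apply.
Duty = ¥90,042.60 × 0% = ¥0.00.
Total = ¥0.00 + ¥21,184.54 + ¥0.00 = ¥21,184.54.

¥21,184.54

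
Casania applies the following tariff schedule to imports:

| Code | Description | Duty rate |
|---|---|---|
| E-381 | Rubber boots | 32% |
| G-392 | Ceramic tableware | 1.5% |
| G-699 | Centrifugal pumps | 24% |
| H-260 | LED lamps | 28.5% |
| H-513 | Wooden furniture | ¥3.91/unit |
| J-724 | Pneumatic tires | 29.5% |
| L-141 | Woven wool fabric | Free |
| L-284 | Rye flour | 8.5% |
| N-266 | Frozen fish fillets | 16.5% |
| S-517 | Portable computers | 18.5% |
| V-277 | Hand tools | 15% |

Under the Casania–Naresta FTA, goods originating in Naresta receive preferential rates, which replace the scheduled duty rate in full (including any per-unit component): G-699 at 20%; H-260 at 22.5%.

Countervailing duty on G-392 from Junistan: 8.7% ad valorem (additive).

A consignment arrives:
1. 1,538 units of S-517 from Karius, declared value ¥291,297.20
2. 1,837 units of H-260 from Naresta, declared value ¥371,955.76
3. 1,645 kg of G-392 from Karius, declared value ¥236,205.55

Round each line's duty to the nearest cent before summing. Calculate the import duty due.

Line 1 (S-517, Karius, 1,538 units, ¥291,297.20):
Base rate for S-517 is 18.5%.
Duty = ¥291,297.20 × 18.5% = ¥53,889.98.
Line 2 (H-260, Naresta, 1,837 units, ¥371,955.76):
Base rate for H-260 is 28.5%.
Origin Naresta qualifies under the Casania–Naresta agreement and H-260 is covered: preferential rate 22.5% applies instead.
Duty = ¥371,955.76 × 22.5% = ¥83,690.05.
Line 3 (G-392, Karius, 1,645 kg, ¥236,205.55):
Base rate for G-392 is 1.5%.
The additional-duty order on G-392 targets Junistan, not Karius; it does not apply.
Duty = ¥236,205.55 × 1.5% = ¥3,543.08.
Total = ¥53,889.98 + ¥83,690.05 + ¥3,543.08 = ¥141,123.11.

¥141,123.11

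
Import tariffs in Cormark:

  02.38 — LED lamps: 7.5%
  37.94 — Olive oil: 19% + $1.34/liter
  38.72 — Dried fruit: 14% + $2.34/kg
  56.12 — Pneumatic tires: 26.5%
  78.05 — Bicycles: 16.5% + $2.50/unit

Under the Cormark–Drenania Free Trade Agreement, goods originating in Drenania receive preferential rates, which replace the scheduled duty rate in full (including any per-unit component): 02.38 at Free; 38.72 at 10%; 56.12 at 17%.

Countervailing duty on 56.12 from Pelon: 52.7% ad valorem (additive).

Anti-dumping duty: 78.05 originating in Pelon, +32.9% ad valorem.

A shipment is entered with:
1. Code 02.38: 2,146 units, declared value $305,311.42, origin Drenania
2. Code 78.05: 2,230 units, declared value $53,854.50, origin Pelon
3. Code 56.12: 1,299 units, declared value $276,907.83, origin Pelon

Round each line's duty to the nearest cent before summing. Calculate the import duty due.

Line 1 (02.38, Drenania, 2,146 units, $305,311.42):
Base rate for 02.38 is 7.5%.
Origin Drenania qualifies under the Cormark–Drenania agreement and 02.38 is covered: preferential rate Free applies instead.
Duty = $305,311.42 × 0% = $0.00.
Line 2 (78.05, Pelon, 2,230 units, $53,854.50):
Base rate for 78.05 is 16.5% + $2.50/unit.
Additional duty on 78.05 from Pelon: +32.9%. Applied ad valorem rate: 16.5% + 32.9% = 49.4%.
Duty = $53,854.50 × 49.4% + 2,230 × $2.50 = $32,179.12.
Line 3 (56.12, Pelon, 1,299 units, $276,907.83):
Base rate for 56.12 is 26.5%.
56.12 has an FTA preferential rate, but origin Pelon is not Drenania; base rate stands.
Additional duty on 56.12 from Pelon: +52.7%. Applied ad valorem rate: 26.5% + 52.7% = 79.2%.
Duty = $276,907.83 × 79.2% = $219,311.00.
Total = $0.00 + $32,179.12 + $219,311.00 = $251,490.12.

$251,490.12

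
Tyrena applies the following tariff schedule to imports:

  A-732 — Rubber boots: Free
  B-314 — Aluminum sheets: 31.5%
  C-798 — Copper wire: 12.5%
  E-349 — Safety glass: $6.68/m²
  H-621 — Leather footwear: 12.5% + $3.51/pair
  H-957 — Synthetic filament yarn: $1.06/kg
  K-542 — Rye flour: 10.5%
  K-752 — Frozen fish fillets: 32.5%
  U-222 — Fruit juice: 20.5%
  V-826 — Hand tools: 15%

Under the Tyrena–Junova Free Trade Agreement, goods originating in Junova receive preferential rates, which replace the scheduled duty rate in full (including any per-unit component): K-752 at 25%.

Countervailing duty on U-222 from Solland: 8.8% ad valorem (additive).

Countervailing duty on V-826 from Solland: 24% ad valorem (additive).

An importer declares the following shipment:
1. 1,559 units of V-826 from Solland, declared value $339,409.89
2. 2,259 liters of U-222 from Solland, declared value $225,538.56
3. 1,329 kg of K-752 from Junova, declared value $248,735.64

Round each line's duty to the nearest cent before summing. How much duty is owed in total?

$260,636.57

Line 1 (V-826, Solland, 1,559 units, $339,409.89):
Base rate for V-826 is 15%.
Additional duty on V-826 from Solland: +24%. Applied ad valorem rate: 15% + 24% = 39%.
Duty = $339,409.89 × 39% = $132,369.86.
Line 2 (U-222, Solland, 2,259 liters, $225,538.56):
Base rate for U-222 is 20.5%.
Additional duty on U-222 from Solland: +8.8%. Applied ad valorem rate: 20.5% + 8.8% = 29.3%.
Duty = $225,538.56 × 29.3% = $66,082.80.
Line 3 (K-752, Junova, 1,329 kg, $248,735.64):
Base rate for K-752 is 32.5%.
Origin Junova qualifies under the Tyrena–Junova agreement and K-752 is covered: preferential rate 25% applies instead.
Duty = $248,735.64 × 25% = $62,183.91.
Total = $132,369.86 + $66,082.80 + $62,183.91 = $260,636.57.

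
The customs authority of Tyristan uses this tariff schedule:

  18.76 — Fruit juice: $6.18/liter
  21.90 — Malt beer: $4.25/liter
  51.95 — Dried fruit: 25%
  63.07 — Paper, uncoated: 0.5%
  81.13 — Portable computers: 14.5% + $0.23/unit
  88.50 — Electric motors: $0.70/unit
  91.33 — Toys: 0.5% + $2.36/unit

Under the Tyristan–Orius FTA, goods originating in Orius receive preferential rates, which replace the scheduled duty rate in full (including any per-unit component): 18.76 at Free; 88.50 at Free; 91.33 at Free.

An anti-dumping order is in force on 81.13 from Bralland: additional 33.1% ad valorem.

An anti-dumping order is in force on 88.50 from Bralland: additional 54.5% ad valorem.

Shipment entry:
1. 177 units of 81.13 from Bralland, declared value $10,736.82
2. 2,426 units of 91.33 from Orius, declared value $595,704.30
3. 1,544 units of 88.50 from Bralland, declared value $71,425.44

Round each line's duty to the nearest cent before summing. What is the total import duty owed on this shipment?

Line 1 (81.13, Bralland, 177 units, $10,736.82):
Base rate for 81.13 is 14.5% + $0.23/unit.
Additional duty on 81.13 from Bralland: +33.1%. Applied ad valorem rate: 14.5% + 33.1% = 47.6%.
Duty = $10,736.82 × 47.6% + 177 × $0.23 = $5,151.44.
Line 2 (91.33, Orius, 2,426 units, $595,704.30):
Base rate for 91.33 is 0.5% + $2.36/unit.
Origin Orius qualifies under the Tyristan–Orius agreement and 91.33 is covered: preferential rate Free applies instead.
Duty = $595,704.30 × 0% = $0.00.
Line 3 (88.50, Bralland, 1,544 units, $71,425.44):
Base rate for 88.50 is $0.70/unit.
88.50 has an FTA preferential rate, but origin Bralland is not Orius; base rate stands.
Additional duty on 88.50 from Bralland: +54.5% ad valorem. Applied ad valorem rate = 54.5%.
Duty = $71,425.44 × 54.5% + 1,544 × $0.70 = $40,007.66.
Total = $5,151.44 + $0.00 + $40,007.66 = $45,159.10.

$45,159.10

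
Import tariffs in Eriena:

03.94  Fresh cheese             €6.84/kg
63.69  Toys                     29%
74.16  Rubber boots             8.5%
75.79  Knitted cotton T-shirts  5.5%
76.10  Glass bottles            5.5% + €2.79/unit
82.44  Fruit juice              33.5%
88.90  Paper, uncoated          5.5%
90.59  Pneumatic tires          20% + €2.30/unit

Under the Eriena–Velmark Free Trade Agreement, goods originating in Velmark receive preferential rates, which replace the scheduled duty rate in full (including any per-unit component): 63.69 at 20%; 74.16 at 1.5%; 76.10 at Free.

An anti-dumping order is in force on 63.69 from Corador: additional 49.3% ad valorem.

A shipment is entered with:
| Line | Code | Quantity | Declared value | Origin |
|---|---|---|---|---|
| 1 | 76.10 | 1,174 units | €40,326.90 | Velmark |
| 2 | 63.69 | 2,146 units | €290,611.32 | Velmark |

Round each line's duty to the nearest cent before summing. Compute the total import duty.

€58,122.26

Line 1 (76.10, Velmark, 1,174 units, €40,326.90):
Base rate for 76.10 is 5.5% + €2.79/unit.
Origin Velmark qualifies under the Eriena–Velmark agreement and 76.10 is covered: preferential rate Free applies instead.
Duty = €40,326.90 × 0% = €0.00.
Line 2 (63.69, Velmark, 2,146 units, €290,611.32):
Base rate for 63.69 is 29%.
Origin Velmark qualifies under the Eriena–Velmark agreement and 63.69 is covered: preferential rate 20% applies instead.
The additional-duty order on 63.69 targets Corador, not Velmark; it does not apply.
Duty = €290,611.32 × 20% = €58,122.26.
Total = €0.00 + €58,122.26 = €58,122.26.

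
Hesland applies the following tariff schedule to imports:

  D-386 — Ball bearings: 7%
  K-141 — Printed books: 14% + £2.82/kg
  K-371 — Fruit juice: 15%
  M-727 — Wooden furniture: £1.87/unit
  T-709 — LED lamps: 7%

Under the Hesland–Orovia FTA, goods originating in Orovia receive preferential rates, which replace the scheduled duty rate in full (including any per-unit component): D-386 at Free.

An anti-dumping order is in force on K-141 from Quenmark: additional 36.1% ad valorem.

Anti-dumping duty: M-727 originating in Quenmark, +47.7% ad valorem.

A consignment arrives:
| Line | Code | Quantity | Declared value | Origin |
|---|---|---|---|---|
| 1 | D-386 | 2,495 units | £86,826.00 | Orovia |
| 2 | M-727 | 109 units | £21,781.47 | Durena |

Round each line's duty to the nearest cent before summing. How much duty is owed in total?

£203.83

Line 1 (D-386, Orovia, 2,495 units, £86,826.00):
Base rate for D-386 is 7%.
Origin Orovia qualifies under the Hesland–Orovia agreement and D-386 is covered: preferential rate Free applies instead.
Duty = £86,826.00 × 0% = £0.00.
Line 2 (M-727, Durena, 109 units, £21,781.47):
Base rate for M-727 is £1.87/unit.
The additional-duty order on M-727 targets Quenmark, not Durena; it does not apply.
Duty = 109 × £1.87 = £203.83.
Total = £0.00 + £203.83 = £203.83.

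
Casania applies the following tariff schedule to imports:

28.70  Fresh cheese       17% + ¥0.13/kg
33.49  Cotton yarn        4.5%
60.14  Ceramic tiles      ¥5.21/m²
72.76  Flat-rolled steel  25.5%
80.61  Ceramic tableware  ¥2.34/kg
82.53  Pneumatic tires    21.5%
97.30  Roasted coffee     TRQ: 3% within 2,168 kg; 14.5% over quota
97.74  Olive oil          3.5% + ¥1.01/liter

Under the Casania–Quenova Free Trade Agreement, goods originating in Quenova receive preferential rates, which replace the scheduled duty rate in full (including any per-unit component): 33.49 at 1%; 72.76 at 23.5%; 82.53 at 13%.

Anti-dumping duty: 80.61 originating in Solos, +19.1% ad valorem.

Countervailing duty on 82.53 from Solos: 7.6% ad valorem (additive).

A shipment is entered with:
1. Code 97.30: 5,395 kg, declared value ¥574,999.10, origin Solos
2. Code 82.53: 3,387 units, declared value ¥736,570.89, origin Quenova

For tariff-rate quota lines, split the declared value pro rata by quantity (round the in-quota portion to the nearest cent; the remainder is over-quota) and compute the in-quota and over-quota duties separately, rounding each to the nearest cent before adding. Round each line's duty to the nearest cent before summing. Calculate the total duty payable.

Line 1 (97.30, Solos, 5,395 kg, ¥574,999.10):
Code 97.30 is under a tariff-rate quota (threshold 2,168 kg). In-quota: 2,168 kg at 3%; over-quota: 3,227 kg at 14.5%.
Pro-rata value split: in-quota = ¥574,999.10 × 2,168/5,395 = ¥231,065.44; over-quota = ¥574,999.10 − ¥231,065.44 = ¥343,933.66.
In-quota duty = ¥231,065.44 × 3% = ¥6,931.96. Over-quota duty = ¥343,933.66 × 14.5% = ¥49,870.38.
Line duty = ¥6,931.96 + ¥49,870.38 = ¥56,802.34.
Line 2 (82.53, Quenova, 3,387 units, ¥736,570.89):
Base rate for 82.53 is 21.5%.
Origin Quenova qualifies under the Casania–Quenova agreement and 82.53 is covered: preferential rate 13% applies instead.
The additional-duty order on 82.53 targets Solos, not Quenova; it does not apply.
Duty = ¥736,570.89 × 13% = ¥95,754.22.
Total = ¥56,802.34 + ¥95,754.22 = ¥152,556.56.

¥152,556.56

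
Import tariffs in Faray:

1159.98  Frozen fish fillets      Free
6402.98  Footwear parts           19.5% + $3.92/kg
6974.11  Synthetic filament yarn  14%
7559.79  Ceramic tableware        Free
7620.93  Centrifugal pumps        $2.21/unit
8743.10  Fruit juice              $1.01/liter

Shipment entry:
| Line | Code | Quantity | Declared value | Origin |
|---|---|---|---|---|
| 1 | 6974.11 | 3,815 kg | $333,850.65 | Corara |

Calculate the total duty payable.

$46,739.09

Line 1 (6974.11, Corara, 3,815 kg, $333,850.65):
Base rate for 6974.11 is 14%.
Duty = $333,850.65 × 14% = $46,739.09.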